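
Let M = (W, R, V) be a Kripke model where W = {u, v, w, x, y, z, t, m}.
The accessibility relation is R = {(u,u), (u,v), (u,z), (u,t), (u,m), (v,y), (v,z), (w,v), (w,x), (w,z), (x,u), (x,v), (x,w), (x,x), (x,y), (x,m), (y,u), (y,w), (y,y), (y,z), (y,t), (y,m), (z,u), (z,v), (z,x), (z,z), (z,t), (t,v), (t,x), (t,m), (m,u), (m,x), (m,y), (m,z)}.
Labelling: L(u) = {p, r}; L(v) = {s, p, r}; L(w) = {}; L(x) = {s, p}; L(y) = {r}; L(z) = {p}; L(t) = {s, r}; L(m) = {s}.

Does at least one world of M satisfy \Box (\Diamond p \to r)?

No

Let φ = \Box (\Diamond p \to r). Evaluate φ at each world:
  u (successors {u, v, z, t, m}): φ is false.
  v (successors {y, z}): φ is false.
  w (successors {v, x, z}): φ is false.
  x (successors {u, v, w, x, y, m}): φ is false.
  y (successors {u, w, y, z, t, m}): φ is false.
  z (successors {u, v, x, z, t}): φ is false.
  t (successors {v, x, m}): φ is false.
  m (successors {u, x, y, z}): φ is false.
For instance, at u:
  At u: \Box (\Diamond p \to r) requires \Diamond p \to r at every successor {u, v, z, t, m}.
    \Diamond p \to r fails at z, so \Box (\Diamond p \to r) is false at u.
      At z: \Diamond p is true, r is false, so \Diamond p \to r is false.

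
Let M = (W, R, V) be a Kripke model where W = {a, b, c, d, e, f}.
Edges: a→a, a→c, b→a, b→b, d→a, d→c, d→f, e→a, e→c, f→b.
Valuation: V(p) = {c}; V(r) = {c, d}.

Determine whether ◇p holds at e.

Yes

Recall that ◇ψ holds at a world iff ψ holds at some accessible world.
At e: ◇p requires p at some successor in {a, c}.
  p holds at c, so ◇p is true at e.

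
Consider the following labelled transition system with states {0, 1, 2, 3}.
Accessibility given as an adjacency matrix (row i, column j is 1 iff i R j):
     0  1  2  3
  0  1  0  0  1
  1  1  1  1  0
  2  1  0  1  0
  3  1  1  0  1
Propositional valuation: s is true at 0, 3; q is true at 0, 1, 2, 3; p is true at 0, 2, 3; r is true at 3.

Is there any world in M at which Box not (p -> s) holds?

No

Let φ = Box not (p -> s). Evaluate φ at each world:
  0 (successors {0, 3}): φ is false.
  1 (successors {0, 1, 2}): φ is false.
  2 (successors {0, 2}): φ is false.
  3 (successors {0, 1, 3}): φ is false.
For instance, at 2:
  At 2: Box not (p -> s) requires not (p -> s) at every successor {0, 2}.
    not (p -> s) fails at 0, so Box not (p -> s) is false at 2.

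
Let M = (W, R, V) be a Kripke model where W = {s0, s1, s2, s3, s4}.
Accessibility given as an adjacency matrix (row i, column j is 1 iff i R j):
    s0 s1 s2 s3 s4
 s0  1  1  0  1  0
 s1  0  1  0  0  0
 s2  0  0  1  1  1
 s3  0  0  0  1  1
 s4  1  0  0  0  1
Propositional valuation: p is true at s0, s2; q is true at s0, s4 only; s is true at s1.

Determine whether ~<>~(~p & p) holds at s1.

At s1: <>~(~p & p) is true, so ~<>~(~p & p) is false.
  At s1: <>~(~p & p) requires ~(~p & p) at some successor in {s1}.
    ~(~p & p) holds at s1, so <>~(~p & p) is true at s1.

No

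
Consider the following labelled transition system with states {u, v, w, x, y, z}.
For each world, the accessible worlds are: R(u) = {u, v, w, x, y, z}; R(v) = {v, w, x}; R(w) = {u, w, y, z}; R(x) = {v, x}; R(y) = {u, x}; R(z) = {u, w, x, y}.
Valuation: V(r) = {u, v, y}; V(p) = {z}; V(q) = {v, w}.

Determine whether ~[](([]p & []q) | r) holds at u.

At u: [](([]p & []q) | r) is false, so ~[](([]p & []q) | r) is true.
  At u: [](([]p & []q) | r) requires ([]p & []q) | r at every successor {u, v, w, x, y, z}.
    ([]p & []q) | r fails at w, so [](([]p & []q) | r) is false at u.
      At w: []p & []q is false, r is false, so ([]p & []q) | r is false.

Yes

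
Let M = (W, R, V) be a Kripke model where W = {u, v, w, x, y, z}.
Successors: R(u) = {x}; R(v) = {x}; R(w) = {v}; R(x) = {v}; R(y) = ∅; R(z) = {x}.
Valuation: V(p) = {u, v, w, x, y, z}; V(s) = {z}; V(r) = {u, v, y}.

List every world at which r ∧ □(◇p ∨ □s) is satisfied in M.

u, v, y

Let φ = r ∧ □(◇p ∨ □s). Evaluate φ at each world:
  u (successors {x}): φ is true.
  v (successors {x}): φ is true.
  w (successors {v}): φ is false.
  x (successors {v}): φ is false.
  y (successors ∅): φ is true.
  z (successors {x}): φ is false.
For instance, at x:
  At x: r is false, □(◇p ∨ □s) is true, so r ∧ □(◇p ∨ □s) is false.
    At x: □(◇p ∨ □s) requires ◇p ∨ □s at every successor {v}.
      At v: ◇p ∨ □s is true.
    So □(◇p ∨ □s) is true at x.
Satisfying worlds: {u, v, y}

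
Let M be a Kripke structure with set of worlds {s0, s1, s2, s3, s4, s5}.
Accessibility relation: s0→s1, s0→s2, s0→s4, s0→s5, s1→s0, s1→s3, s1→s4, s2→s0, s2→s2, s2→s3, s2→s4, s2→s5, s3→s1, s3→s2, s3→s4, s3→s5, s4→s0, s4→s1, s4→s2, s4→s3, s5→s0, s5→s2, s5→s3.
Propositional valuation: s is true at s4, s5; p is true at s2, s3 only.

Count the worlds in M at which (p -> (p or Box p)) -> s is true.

2

Let φ = (p -> (p or Box p)) -> s. Evaluate φ at each world:
  s0 (successors {s1, s2, s4, s5}): φ is false.
  s1 (successors {s0, s3, s4}): φ is false.
  s2 (successors {s0, s2, s3, s4, s5}): φ is false.
  s3 (successors {s1, s2, s4, s5}): φ is false.
  s4 (successors {s0, s1, s2, s3}): φ is true.
  s5 (successors {s0, s2, s3}): φ is true.
For instance, at s3:
  At s3: p -> (p or Box p) is true, s is false, so (p -> (p or Box p)) -> s is false.
    At s3: p is true, p or Box p is true, so p -> (p or Box p) is true.
      At s3: p is true, Box p is false, so p or Box p is true.
Satisfying worlds: {s4, s5}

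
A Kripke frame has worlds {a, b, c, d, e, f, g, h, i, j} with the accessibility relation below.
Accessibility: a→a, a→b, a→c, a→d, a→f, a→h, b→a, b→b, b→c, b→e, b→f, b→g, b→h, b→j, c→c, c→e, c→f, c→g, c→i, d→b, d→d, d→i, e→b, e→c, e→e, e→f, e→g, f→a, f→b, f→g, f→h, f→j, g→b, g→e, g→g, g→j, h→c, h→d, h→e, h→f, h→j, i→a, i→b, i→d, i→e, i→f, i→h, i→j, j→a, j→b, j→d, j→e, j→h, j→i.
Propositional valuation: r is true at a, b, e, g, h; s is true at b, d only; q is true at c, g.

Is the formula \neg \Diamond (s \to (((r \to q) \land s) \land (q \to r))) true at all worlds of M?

Let φ = \neg \Diamond (s \to (((r \to q) \land s) \land (q \to r))). Evaluate φ at each world:
  a (successors {a, b, c, d, f, h}): φ is false.
  b (successors {a, b, c, e, f, g, h, j}): φ is false.
  c (successors {c, e, f, g, i}): φ is false.
  d (successors {b, d, i}): φ is false.
  e (successors {b, c, e, f, g}): φ is false.
  f (successors {a, b, g, h, j}): φ is false.
  g (successors {b, e, g, j}): φ is false.
  h (successors {c, d, e, f, j}): φ is false.
  i (successors {a, b, d, e, f, h, j}): φ is false.
  j (successors {a, b, d, e, h, i}): φ is false.
Detail at a (counterexample):
  At a: \Diamond (s \to (((r \to q) \land s) \land (q \to r))) is true, so \neg \Diamond (s \to (((r \to q) \land s) \land (q \to r))) is false.
    At a: \Diamond (s \to (((r \to q) \land s) \land (q \to r))) requires s \to (((r \to q) \land s) \land (q \to r)) at some successor in {a, b, c, d, f, h}.
      s \to (((r \to q) \land s) \land (q \to r)) holds at a, so \Diamond (s \to (((r \to q) \land s) \land (q \to r))) is true at a.

No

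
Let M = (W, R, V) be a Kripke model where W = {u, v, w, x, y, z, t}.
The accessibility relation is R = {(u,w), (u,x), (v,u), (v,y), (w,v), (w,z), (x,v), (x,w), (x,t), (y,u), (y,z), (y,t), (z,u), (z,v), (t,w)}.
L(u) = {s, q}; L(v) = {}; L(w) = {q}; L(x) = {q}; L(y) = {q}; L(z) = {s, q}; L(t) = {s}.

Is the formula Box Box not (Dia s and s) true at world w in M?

Yes

Recall that Box ψ holds at a world iff ψ holds at every accessible world, and Dia ψ holds iff ψ holds at some accessible world.
At w: Box Box not (Dia s and s) requires Box not (Dia s and s) at every successor {v, z}.
    At v: Box not (Dia s and s) requires not (Dia s and s) at every successor {u, y}.
      At u: not (Dia s and s) is true.
      At y: not (Dia s and s) is true.
    So Box not (Dia s and s) is true at v.
    At z: Box not (Dia s and s) requires not (Dia s and s) at every successor {u, v}.
      At u: not (Dia s and s) is true.
      At v: not (Dia s and s) is true.
    So Box not (Dia s and s) is true at z.
So Box Box not (Dia s and s) is true at w.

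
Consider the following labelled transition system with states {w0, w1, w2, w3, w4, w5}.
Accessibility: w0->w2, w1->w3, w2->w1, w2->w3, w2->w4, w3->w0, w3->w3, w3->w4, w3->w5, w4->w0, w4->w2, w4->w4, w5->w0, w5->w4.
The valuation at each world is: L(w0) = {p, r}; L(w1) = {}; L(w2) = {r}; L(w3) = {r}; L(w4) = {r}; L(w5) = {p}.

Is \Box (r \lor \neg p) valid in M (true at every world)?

No

Let φ = \Box (r \lor \neg p). Evaluate φ at each world:
  w0 (successors {w2}): φ is true.
  w1 (successors {w3}): φ is true.
  w2 (successors {w1, w3, w4}): φ is true.
  w3 (successors {w0, w3, w4, w5}): φ is false.
  w4 (successors {w0, w2, w4}): φ is true.
  w5 (successors {w0, w4}): φ is true.
Detail at w3 (counterexample):
  At w3: \Box (r \lor \neg p) requires r \lor \neg p at every successor {w0, w3, w4, w5}.
    r \lor \neg p fails at w5, so \Box (r \lor \neg p) is false at w3.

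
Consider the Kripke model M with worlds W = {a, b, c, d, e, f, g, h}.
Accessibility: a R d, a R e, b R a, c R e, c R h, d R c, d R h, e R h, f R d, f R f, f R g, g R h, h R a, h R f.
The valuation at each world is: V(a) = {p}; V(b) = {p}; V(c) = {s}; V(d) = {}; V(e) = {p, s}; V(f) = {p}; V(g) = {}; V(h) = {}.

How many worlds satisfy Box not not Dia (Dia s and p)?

Let φ = Box not not Dia (Dia s and p). Evaluate φ at each world:
  a (successors {d, e}): φ is false.
  b (successors {a}): φ is false.
  c (successors {e, h}): φ is false.
  d (successors {c, h}): φ is false.
  e (successors {h}): φ is true.
  f (successors {d, f, g}): φ is false.
  g (successors {h}): φ is true.
  h (successors {a, f}): φ is false.
For instance, at c:
  At c: Box not not Dia (Dia s and p) requires not not Dia (Dia s and p) at every successor {e, h}.
    not not Dia (Dia s and p) fails at e, so Box not not Dia (Dia s and p) is false at c.
      At e: not Dia (Dia s and p) is true, so not not Dia (Dia s and p) is false.
Satisfying worlds: {e, g}

2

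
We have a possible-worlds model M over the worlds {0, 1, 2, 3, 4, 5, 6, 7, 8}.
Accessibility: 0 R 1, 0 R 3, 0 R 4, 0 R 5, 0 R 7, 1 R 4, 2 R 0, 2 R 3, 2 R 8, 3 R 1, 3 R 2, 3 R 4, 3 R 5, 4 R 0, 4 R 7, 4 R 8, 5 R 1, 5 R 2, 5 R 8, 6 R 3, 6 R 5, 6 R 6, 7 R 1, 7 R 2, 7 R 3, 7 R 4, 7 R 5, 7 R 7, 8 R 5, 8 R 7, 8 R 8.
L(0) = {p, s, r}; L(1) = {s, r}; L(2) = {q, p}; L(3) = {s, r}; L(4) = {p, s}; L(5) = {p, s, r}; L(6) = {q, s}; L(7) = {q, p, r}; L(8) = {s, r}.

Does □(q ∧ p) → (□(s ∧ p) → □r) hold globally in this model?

Let φ = □(q ∧ p) → (□(s ∧ p) → □r). Evaluate φ at each world:
  0 (successors {1, 3, 4, 5, 7}): φ is true.
  1 (successors {4}): φ is true.
  2 (successors {0, 3, 8}): φ is true.
  3 (successors {1, 2, 4, 5}): φ is true.
  4 (successors {0, 7, 8}): φ is true.
  5 (successors {1, 2, 8}): φ is true.
  6 (successors {3, 5, 6}): φ is true.
  7 (successors {1, 2, 3, 4, 5, 7}): φ is true.
  8 (successors {5, 7, 8}): φ is true.
For instance, at 0:
  At 0: □(q ∧ p) is false, □(s ∧ p) → □r is true, so □(q ∧ p) → (□(s ∧ p) → □r) is true.
    At 0: □(q ∧ p) requires q ∧ p at every successor {1, 3, 4, 5, 7}.
      q ∧ p fails at 1, so □(q ∧ p) is false at 0.
    At 0: □(s ∧ p) is false, □r is false, so □(s ∧ p) → □r is true.
      At 0: □(s ∧ p) requires s ∧ p at every successor {1, 3, 4, 5, 7}.
        s ∧ p fails at 1, so □(s ∧ p) is false at 0.
      At 0: □r requires r at every successor {1, 3, 4, 5, 7}.
        r fails at 4, so □r is false at 0.

Yes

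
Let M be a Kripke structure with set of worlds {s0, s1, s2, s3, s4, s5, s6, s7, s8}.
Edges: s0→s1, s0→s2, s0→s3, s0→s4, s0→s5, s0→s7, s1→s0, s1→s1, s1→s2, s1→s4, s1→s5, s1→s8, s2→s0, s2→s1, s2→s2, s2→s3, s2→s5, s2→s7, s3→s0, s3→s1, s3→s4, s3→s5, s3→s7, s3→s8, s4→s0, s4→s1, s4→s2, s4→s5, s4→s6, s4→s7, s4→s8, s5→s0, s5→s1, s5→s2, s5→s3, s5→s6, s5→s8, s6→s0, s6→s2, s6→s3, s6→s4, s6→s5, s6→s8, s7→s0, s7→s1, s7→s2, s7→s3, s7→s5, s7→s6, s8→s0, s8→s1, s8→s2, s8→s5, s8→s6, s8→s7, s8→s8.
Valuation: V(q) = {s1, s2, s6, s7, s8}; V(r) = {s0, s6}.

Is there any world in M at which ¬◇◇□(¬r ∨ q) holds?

Let φ = ¬◇◇□(¬r ∨ q). Evaluate φ at each world:
  s0 (successors {s1, s2, s3, s4, s5, s7}): φ is false.
  s1 (successors {s0, s1, s2, s4, s5, s8}): φ is false.
  s2 (successors {s0, s1, s2, s3, s5, s7}): φ is false.
  s3 (successors {s0, s1, s4, s5, s7, s8}): φ is false.
  s4 (successors {s0, s1, s2, s5, s6, s7, s8}): φ is false.
  s5 (successors {s0, s1, s2, s3, s6, s8}): φ is false.
  s6 (successors {s0, s2, s3, s4, s5, s8}): φ is false.
  s7 (successors {s0, s1, s2, s3, s5, s6}): φ is false.
  s8 (successors {s0, s1, s2, s5, s6, s7, s8}): φ is false.
For instance, at s1:
  At s1: ◇◇□(¬r ∨ q) is true, so ¬◇◇□(¬r ∨ q) is false.
    At s1: ◇◇□(¬r ∨ q) requires ◇□(¬r ∨ q) at some successor in {s0, s1, s2, s4, s5, s8}.
      ◇□(¬r ∨ q) holds at s1, so ◇◇□(¬r ∨ q) is true at s1.

No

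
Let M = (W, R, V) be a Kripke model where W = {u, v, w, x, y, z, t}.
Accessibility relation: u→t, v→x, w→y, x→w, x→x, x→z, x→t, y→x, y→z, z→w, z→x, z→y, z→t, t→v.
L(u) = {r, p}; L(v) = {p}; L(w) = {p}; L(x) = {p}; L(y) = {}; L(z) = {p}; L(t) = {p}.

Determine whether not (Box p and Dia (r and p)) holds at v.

Yes

At v: Box p and Dia (r and p) is false, so not (Box p and Dia (r and p)) is true.
  At v: Box p is true, Dia (r and p) is false, so Box p and Dia (r and p) is false.
    At v: Box p requires p at every successor {x}.
      At x: p is true.
    So Box p is true at v.
    At v: Dia (r and p) requires r and p at some successor in {x}.
      At x: r and p is false.
    So Dia (r and p) is false at v.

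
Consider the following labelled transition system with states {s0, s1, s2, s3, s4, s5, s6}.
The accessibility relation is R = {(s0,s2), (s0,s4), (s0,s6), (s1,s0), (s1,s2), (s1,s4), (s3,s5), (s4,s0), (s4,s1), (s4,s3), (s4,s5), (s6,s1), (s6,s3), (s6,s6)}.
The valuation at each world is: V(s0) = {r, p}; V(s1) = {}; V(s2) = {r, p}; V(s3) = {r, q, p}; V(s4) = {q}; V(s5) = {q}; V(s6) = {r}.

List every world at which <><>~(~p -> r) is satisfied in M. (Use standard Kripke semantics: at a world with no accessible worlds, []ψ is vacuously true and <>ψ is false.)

Let φ = <><>~(~p -> r). Evaluate φ at each world:
  s0 (successors {s2, s4, s6}): φ is true.
  s1 (successors {s0, s2, s4}): φ is true.
  s2 (successors ∅): φ is false.
  s3 (successors {s5}): φ is false.
  s4 (successors {s0, s1, s3, s5}): φ is true.
  s5 (successors ∅): φ is false.
  s6 (successors {s1, s3, s6}): φ is true.
For instance, at s6:
  At s6: <><>~(~p -> r) requires <>~(~p -> r) at some successor in {s1, s3, s6}.
    <>~(~p -> r) holds at s1, so <><>~(~p -> r) is true at s6.
      At s1: <>~(~p -> r) requires ~(~p -> r) at some successor in {s0, s2, s4}.
        ~(~p -> r) holds at s4, so <>~(~p -> r) is true at s1.
Satisfying worlds: {s0, s1, s4, s6}

s0, s1, s4, s6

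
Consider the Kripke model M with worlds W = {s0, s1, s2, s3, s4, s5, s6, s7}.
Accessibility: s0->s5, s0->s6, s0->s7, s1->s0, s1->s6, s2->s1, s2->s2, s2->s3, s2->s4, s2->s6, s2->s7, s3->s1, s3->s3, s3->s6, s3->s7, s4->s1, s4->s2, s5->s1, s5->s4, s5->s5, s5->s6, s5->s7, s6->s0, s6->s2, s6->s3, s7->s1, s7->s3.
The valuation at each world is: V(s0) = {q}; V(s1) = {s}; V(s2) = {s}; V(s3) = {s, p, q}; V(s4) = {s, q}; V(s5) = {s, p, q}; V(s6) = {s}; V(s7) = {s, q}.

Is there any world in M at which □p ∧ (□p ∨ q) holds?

No

Let φ = □p ∧ (□p ∨ q). Evaluate φ at each world:
  s0 (successors {s5, s6, s7}): φ is false.
  s1 (successors {s0, s6}): φ is false.
  s2 (successors {s1, s2, s3, s4, s6, s7}): φ is false.
  s3 (successors {s1, s3, s6, s7}): φ is false.
  s4 (successors {s1, s2}): φ is false.
  s5 (successors {s1, s4, s5, s6, s7}): φ is false.
  s6 (successors {s0, s2, s3}): φ is false.
  s7 (successors {s1, s3}): φ is false.
For instance, at s2:
  At s2: □p is false, □p ∨ q is false, so □p ∧ (□p ∨ q) is false.
    At s2: □p requires p at every successor {s1, s2, s3, s4, s6, s7}.
      p fails at s1, so □p is false at s2.
    At s2: □p is false, q is false, so □p ∨ q is false.
      At s2: □p requires p at every successor {s1, s2, s3, s4, s6, s7}.
        p fails at s1, so □p is false at s2.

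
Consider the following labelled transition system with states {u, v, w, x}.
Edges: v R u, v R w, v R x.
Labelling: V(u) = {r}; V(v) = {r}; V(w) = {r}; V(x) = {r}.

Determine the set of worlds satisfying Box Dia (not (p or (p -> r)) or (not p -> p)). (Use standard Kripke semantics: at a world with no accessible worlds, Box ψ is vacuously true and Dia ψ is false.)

u, w, x

Let φ = Box Dia (not (p or (p -> r)) or (not p -> p)). Evaluate φ at each world:
  u (successors ∅): φ is true.
  v (successors {u, w, x}): φ is false.
  w (successors ∅): φ is true.
  x (successors ∅): φ is true.
For instance, at v:
  At v: Box Dia (not (p or (p -> r)) or (not p -> p)) requires Dia (not (p or (p -> r)) or (not p -> p)) at every successor {u, w, x}.
    Dia (not (p or (p -> r)) or (not p -> p)) fails at u, so Box Dia (not (p or (p -> r)) or (not p -> p)) is false at v.
      At u: no accessible worlds, so Dia (not (p or (p -> r)) or (not p -> p)) is false.
Satisfying worlds: {u, w, x}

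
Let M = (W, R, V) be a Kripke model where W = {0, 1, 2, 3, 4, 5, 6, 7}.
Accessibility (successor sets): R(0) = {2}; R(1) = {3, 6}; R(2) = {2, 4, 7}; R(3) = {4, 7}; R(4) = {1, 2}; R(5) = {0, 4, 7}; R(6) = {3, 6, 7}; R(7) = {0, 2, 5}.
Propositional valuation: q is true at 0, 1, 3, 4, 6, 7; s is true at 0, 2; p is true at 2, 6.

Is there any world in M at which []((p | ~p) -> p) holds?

Yes

Let φ = []((p | ~p) -> p). Evaluate φ at each world:
  0 (successors {2}): φ is true.
  1 (successors {3, 6}): φ is false.
  2 (successors {2, 4, 7}): φ is false.
  3 (successors {4, 7}): φ is false.
  4 (successors {1, 2}): φ is false.
  5 (successors {0, 4, 7}): φ is false.
  6 (successors {3, 6, 7}): φ is false.
  7 (successors {0, 2, 5}): φ is false.
Detail at 0 (witness):
  At 0: []((p | ~p) -> p) requires (p | ~p) -> p at every successor {2}.
    At 2: (p | ~p) -> p is true.
  So []((p | ~p) -> p) is true at 0.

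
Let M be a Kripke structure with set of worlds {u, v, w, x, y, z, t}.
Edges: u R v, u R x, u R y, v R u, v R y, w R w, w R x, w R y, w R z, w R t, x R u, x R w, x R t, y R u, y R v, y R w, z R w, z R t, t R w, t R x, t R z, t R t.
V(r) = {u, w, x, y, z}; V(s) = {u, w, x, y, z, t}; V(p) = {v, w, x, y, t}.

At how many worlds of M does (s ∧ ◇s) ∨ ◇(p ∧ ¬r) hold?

6

Let φ = (s ∧ ◇s) ∨ ◇(p ∧ ¬r). Evaluate φ at each world:
  u (successors {v, x, y}): φ is true.
  v (successors {u, y}): φ is false.
  w (successors {w, x, y, z, t}): φ is true.
  x (successors {u, w, t}): φ is true.
  y (successors {u, v, w}): φ is true.
  z (successors {w, t}): φ is true.
  t (successors {w, x, z, t}): φ is true.
For instance, at t:
  At t: s ∧ ◇s is true, ◇(p ∧ ¬r) is true, so (s ∧ ◇s) ∨ ◇(p ∧ ¬r) is true.
    At t: s is true, ◇s is true, so s ∧ ◇s is true.
      At t: ◇s requires s at some successor in {w, x, z, t}.
        s holds at w, so ◇s is true at t.
    At t: ◇(p ∧ ¬r) requires p ∧ ¬r at some successor in {w, x, z, t}.
      p ∧ ¬r holds at t, so ◇(p ∧ ¬r) is true at t.
Satisfying worlds: {u, w, x, y, z, t}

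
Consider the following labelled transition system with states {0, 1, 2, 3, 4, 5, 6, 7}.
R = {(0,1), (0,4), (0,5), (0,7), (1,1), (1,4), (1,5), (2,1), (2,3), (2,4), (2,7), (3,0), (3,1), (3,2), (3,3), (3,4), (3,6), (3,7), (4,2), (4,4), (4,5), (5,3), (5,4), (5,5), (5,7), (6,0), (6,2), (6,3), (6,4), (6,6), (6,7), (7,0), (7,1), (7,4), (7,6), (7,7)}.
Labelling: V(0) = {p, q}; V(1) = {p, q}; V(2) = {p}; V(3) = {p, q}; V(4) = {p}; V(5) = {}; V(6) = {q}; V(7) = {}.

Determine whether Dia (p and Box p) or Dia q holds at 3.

Yes

At 3: Dia (p and Box p) is false, Dia q is true, so Dia (p and Box p) or Dia q is true.
  At 3: Dia (p and Box p) requires p and Box p at some successor in {0, 1, 2, 3, 4, 6, 7}.
    At 0: p and Box p is false.
    At 1: p and Box p is false.
    At 2: p and Box p is false.
    At 3: p and Box p is false.
    At 4: p and Box p is false.
    At 6: p and Box p is false.
    At 7: p and Box p is false.
  So Dia (p and Box p) is false at 3.
  At 3: Dia q requires q at some successor in {0, 1, 2, 3, 4, 6, 7}.
    q holds at 0, so Dia q is true at 3.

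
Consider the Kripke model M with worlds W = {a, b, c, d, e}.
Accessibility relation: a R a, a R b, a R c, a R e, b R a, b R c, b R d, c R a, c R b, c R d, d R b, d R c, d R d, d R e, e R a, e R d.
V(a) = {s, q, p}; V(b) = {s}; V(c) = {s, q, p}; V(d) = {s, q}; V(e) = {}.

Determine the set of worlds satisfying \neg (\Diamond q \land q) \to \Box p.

Let φ = \neg (\Diamond q \land q) \to \Box p. Evaluate φ at each world:
  a (successors {a, b, c, e}): φ is true.
  b (successors {a, c, d}): φ is false.
  c (successors {a, b, d}): φ is true.
  d (successors {b, c, d, e}): φ is true.
  e (successors {a, d}): φ is false.
For instance, at d:
  At d: \neg (\Diamond q \land q) is false, \Box p is false, so \neg (\Diamond q \land q) \to \Box p is true.
    At d: \Diamond q \land q is true, so \neg (\Diamond q \land q) is false.
      At d: \Diamond q is true, q is true, so \Diamond q \land q is true.
    At d: \Box p requires p at every successor {b, c, d, e}.
      p fails at b, so \Box p is false at d.
Satisfying worlds: {a, c, d}

a, c, d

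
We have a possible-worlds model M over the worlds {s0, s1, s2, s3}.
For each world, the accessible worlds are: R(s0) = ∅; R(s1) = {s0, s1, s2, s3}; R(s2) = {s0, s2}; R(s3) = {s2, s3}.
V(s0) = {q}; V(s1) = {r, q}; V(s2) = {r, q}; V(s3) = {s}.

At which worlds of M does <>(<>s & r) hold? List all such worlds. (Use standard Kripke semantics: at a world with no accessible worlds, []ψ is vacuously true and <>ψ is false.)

Let φ = <>(<>s & r). Evaluate φ at each world:
  s0 (successors ∅): φ is false.
  s1 (successors {s0, s1, s2, s3}): φ is true.
  s2 (successors {s0, s2}): φ is false.
  s3 (successors {s2, s3}): φ is false.
For instance, at s1:
  At s1: <>(<>s & r) requires <>s & r at some successor in {s0, s1, s2, s3}.
    <>s & r holds at s1, so <>(<>s & r) is true at s1.
      At s1: <>s is true, r is true, so <>s & r is true.
Satisfying worlds: {s1}

s1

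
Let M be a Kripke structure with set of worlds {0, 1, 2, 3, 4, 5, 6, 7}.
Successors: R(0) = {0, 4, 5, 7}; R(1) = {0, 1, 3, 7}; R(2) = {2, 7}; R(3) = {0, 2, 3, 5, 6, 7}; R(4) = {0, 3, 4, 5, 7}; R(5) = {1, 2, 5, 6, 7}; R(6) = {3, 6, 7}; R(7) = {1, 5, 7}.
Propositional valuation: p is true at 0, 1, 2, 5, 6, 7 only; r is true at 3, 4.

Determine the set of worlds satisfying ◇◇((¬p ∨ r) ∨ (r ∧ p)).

Let φ = ◇◇((¬p ∨ r) ∨ (r ∧ p)). Evaluate φ at each world:
  0 (successors {0, 4, 5, 7}): φ is true.
  1 (successors {0, 1, 3, 7}): φ is true.
  2 (successors {2, 7}): φ is false.
  3 (successors {0, 2, 3, 5, 6, 7}): φ is true.
  4 (successors {0, 3, 4, 5, 7}): φ is true.
  5 (successors {1, 2, 5, 6, 7}): φ is true.
  6 (successors {3, 6, 7}): φ is true.
  7 (successors {1, 5, 7}): φ is true.
For instance, at 6:
  At 6: ◇◇((¬p ∨ r) ∨ (r ∧ p)) requires ◇((¬p ∨ r) ∨ (r ∧ p)) at some successor in {3, 6, 7}.
    ◇((¬p ∨ r) ∨ (r ∧ p)) holds at 3, so ◇◇((¬p ∨ r) ∨ (r ∧ p)) is true at 6.
      At 3: ◇((¬p ∨ r) ∨ (r ∧ p)) requires (¬p ∨ r) ∨ (r ∧ p) at some successor in {0, 2, 3, 5, 6, 7}.
        (¬p ∨ r) ∨ (r ∧ p) holds at 3, so ◇((¬p ∨ r) ∨ (r ∧ p)) is true at 3.
Satisfying worlds: {0, 1, 3, 4, 5, 6, 7}

0, 1, 3, 4, 5, 6, 7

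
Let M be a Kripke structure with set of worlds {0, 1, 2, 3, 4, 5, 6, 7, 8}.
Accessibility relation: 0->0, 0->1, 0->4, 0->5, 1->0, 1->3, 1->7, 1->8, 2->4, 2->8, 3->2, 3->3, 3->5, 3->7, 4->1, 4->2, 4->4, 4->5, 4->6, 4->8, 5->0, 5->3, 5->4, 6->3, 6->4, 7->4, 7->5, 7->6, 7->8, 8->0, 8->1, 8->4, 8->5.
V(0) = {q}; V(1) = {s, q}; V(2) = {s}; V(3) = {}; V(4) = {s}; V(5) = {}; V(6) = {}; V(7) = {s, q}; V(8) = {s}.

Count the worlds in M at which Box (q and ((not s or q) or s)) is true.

0

Recall that Box ψ holds at a world iff ψ holds at every accessible world, and Dia ψ holds iff ψ holds at some accessible world.
Let φ = Box (q and ((not s or q) or s)). Evaluate φ at each world:
  0 (successors {0, 1, 4, 5}): φ is false.
  1 (successors {0, 3, 7, 8}): φ is false.
  2 (successors {4, 8}): φ is false.
  3 (successors {2, 3, 5, 7}): φ is false.
  4 (successors {1, 2, 4, 5, 6, 8}): φ is false.
  5 (successors {0, 3, 4}): φ is false.
  6 (successors {3, 4}): φ is false.
  7 (successors {4, 5, 6, 8}): φ is false.
  8 (successors {0, 1, 4, 5}): φ is false.
For instance, at 5:
  At 5: Box (q and ((not s or q) or s)) requires q and ((not s or q) or s) at every successor {0, 3, 4}.
    q and ((not s or q) or s) fails at 3, so Box (q and ((not s or q) or s)) is false at 5.
Satisfying worlds: none.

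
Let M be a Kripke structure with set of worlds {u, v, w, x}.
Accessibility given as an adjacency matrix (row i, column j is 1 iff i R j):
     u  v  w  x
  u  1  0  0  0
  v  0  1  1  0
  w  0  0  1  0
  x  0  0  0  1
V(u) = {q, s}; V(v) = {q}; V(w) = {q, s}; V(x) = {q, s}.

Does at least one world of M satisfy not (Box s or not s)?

Recall that Box ψ holds at a world iff ψ holds at every accessible world, and Dia ψ holds iff ψ holds at some accessible world.
Let φ = not (Box s or not s). Evaluate φ at each world:
  u (successors {u}): φ is false.
  v (successors {v, w}): φ is false.
  w (successors {w}): φ is false.
  x (successors {x}): φ is false.
For instance, at x:
  At x: Box s or not s is true, so not (Box s or not s) is false.
    At x: Box s is true, not s is false, so Box s or not s is true.
      At x: Box s requires s at every successor {x}.
        At x: s is true.
      So Box s is true at x.

No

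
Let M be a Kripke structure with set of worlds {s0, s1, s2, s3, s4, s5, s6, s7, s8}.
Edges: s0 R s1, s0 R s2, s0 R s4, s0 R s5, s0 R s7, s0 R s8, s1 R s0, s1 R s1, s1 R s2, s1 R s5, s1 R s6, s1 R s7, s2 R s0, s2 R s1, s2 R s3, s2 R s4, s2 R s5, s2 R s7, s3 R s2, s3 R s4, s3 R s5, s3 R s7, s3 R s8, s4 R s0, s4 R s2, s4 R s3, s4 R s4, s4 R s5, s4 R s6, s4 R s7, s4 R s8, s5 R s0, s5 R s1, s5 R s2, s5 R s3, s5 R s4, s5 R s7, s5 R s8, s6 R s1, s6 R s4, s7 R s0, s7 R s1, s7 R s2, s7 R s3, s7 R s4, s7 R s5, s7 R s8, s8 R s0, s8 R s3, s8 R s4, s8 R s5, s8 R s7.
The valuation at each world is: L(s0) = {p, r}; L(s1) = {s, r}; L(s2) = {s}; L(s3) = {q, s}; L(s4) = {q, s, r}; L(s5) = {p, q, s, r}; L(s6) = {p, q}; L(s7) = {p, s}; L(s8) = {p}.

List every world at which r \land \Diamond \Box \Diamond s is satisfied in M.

Recall that \Box ψ holds at a world iff ψ holds at every accessible world, and \Diamond ψ holds iff ψ holds at some accessible world.
Let φ = r \land \Diamond \Box \Diamond s. Evaluate φ at each world:
  s0 (successors {s1, s2, s4, s5, s7, s8}): φ is true.
  s1 (successors {s0, s1, s2, s5, s6, s7}): φ is true.
  s2 (successors {s0, s1, s3, s4, s5, s7}): φ is false.
  s3 (successors {s2, s4, s5, s7, s8}): φ is false.
  s4 (successors {s0, s2, s3, s4, s5, s6, s7, s8}): φ is true.
  s5 (successors {s0, s1, s2, s3, s4, s7, s8}): φ is true.
  s6 (successors {s1, s4}): φ is false.
  s7 (successors {s0, s1, s2, s3, s4, s5, s8}): φ is false.
  s8 (successors {s0, s3, s4, s5, s7}): φ is false.
For instance, at s5:
  At s5: r is true, \Diamond \Box \Diamond s is true, so r \land \Diamond \Box \Diamond s is true.
    At s5: \Diamond \Box \Diamond s requires \Box \Diamond s at some successor in {s0, s1, s2, s3, s4, s7, s8}.
      \Box \Diamond s holds at s0, so \Diamond \Box \Diamond s is true at s5.
Satisfying worlds: {s0, s1, s4, s5}

s0, s1, s4, s5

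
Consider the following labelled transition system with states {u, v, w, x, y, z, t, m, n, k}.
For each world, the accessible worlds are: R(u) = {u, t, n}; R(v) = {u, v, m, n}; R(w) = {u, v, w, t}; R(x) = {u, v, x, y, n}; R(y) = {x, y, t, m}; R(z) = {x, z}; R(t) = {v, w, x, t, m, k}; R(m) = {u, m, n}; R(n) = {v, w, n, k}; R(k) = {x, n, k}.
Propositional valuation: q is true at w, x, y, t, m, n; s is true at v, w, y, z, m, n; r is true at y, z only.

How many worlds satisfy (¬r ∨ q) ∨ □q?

Let φ = (¬r ∨ q) ∨ □q. Evaluate φ at each world:
  u (successors {u, t, n}): φ is true.
  v (successors {u, v, m, n}): φ is true.
  w (successors {u, v, w, t}): φ is true.
  x (successors {u, v, x, y, n}): φ is true.
  y (successors {x, y, t, m}): φ is true.
  z (successors {x, z}): φ is false.
  t (successors {v, w, x, t, m, k}): φ is true.
  m (successors {u, m, n}): φ is true.
  n (successors {v, w, n, k}): φ is true.
  k (successors {x, n, k}): φ is true.
For instance, at t:
  At t: ¬r ∨ q is true, □q is false, so (¬r ∨ q) ∨ □q is true.
    At t: □q requires q at every successor {v, w, x, t, m, k}.
      q fails at v, so □q is false at t.
Satisfying worlds: {u, v, w, x, y, t, m, n, k}

9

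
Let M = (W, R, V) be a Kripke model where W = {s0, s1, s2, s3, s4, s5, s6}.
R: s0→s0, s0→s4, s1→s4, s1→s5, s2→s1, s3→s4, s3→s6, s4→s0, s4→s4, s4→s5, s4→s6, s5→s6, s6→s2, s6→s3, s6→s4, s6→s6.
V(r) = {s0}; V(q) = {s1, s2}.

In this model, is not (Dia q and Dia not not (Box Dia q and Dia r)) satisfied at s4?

Recall that Box ψ holds at a world iff ψ holds at every accessible world, and Dia ψ holds iff ψ holds at some accessible world.
At s4: Dia q and Dia not not (Box Dia q and Dia r) is false, so not (Dia q and Dia not not (Box Dia q and Dia r)) is true.
  At s4: Dia q is false, Dia not not (Box Dia q and Dia r) is false, so Dia q and Dia not not (Box Dia q and Dia r) is false.
    At s4: Dia q requires q at some successor in {s0, s4, s5, s6}.
      At s0: q is false.
      At s4: q is false.
      At s5: q is false.
      At s6: q is false.
    So Dia q is false at s4.
    At s4: Dia not not (Box Dia q and Dia r) requires not not (Box Dia q and Dia r) at some successor in {s0, s4, s5, s6}.
      At s0: not not (Box Dia q and Dia r) is false.
      At s4: not not (Box Dia q and Dia r) is false.
      At s5: not not (Box Dia q and Dia r) is false.
      At s6: not not (Box Dia q and Dia r) is false.
    So Dia not not (Box Dia q and Dia r) is false at s4.

Yes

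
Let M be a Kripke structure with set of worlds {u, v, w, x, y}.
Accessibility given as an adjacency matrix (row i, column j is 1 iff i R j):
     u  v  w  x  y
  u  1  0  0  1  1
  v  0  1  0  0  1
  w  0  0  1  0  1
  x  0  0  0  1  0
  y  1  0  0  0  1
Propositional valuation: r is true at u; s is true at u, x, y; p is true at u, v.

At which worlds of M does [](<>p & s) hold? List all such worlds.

y

Let φ = [](<>p & s). Evaluate φ at each world:
  u (successors {u, x, y}): φ is false.
  v (successors {v, y}): φ is false.
  w (successors {w, y}): φ is false.
  x (successors {x}): φ is false.
  y (successors {u, y}): φ is true.
For instance, at w:
  At w: [](<>p & s) requires <>p & s at every successor {w, y}.
    <>p & s fails at w, so [](<>p & s) is false at w.
      At w: <>p is false, s is false, so <>p & s is false.
Satisfying worlds: {y}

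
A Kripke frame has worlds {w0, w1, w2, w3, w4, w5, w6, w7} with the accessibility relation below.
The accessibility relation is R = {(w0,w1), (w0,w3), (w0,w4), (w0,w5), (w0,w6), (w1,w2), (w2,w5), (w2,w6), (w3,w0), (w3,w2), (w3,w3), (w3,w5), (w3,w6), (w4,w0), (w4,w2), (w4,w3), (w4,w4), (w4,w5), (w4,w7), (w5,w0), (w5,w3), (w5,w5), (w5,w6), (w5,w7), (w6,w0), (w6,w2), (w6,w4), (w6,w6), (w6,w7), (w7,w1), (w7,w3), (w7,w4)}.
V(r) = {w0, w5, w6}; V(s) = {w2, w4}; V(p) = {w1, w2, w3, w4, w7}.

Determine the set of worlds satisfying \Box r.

w2

Let φ = \Box r. Evaluate φ at each world:
  w0 (successors {w1, w3, w4, w5, w6}): φ is false.
  w1 (successors {w2}): φ is false.
  w2 (successors {w5, w6}): φ is true.
  w3 (successors {w0, w2, w3, w5, w6}): φ is false.
  w4 (successors {w0, w2, w3, w4, w5, w7}): φ is false.
  w5 (successors {w0, w3, w5, w6, w7}): φ is false.
  w6 (successors {w0, w2, w4, w6, w7}): φ is false.
  w7 (successors {w1, w3, w4}): φ is false.
For instance, at w7:
  At w7: \Box r requires r at every successor {w1, w3, w4}.
    r fails at w1, so \Box r is false at w7.
Satisfying worlds: {w2}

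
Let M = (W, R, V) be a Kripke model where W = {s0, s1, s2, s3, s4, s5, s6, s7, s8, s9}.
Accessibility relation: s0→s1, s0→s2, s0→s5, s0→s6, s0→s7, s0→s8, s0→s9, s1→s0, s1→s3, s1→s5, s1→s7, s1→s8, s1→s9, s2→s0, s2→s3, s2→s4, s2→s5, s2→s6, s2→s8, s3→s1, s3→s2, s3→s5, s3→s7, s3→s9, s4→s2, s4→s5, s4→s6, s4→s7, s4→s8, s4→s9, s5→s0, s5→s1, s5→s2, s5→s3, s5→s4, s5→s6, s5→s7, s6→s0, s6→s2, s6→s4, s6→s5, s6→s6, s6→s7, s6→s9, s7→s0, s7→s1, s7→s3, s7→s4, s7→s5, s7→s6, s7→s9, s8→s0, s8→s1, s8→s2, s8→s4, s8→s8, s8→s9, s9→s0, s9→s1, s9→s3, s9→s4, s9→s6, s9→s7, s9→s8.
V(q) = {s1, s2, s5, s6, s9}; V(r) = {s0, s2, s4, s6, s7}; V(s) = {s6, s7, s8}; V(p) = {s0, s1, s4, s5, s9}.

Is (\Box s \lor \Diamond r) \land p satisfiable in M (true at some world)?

Recall that \Box ψ holds at a world iff ψ holds at every accessible world, and \Diamond ψ holds iff ψ holds at some accessible world.
Let φ = (\Box s \lor \Diamond r) \land p. Evaluate φ at each world:
  s0 (successors {s1, s2, s5, s6, s7, s8, s9}): φ is true.
  s1 (successors {s0, s3, s5, s7, s8, s9}): φ is true.
  s2 (successors {s0, s3, s4, s5, s6, s8}): φ is false.
  s3 (successors {s1, s2, s5, s7, s9}): φ is false.
  s4 (successors {s2, s5, s6, s7, s8, s9}): φ is true.
  s5 (successors {s0, s1, s2, s3, s4, s6, s7}): φ is true.
  s6 (successors {s0, s2, s4, s5, s6, s7, s9}): φ is false.
  s7 (successors {s0, s1, s3, s4, s5, s6, s9}): φ is false.
  s8 (successors {s0, s1, s2, s4, s8, s9}): φ is false.
  s9 (successors {s0, s1, s3, s4, s6, s7, s8}): φ is true.
Detail at s0 (witness):
  At s0: \Box s \lor \Diamond r is true, p is true, so (\Box s \lor \Diamond r) \land p is true.
    At s0: \Box s is false, \Diamond r is true, so \Box s \lor \Diamond r is true.
      At s0: \Box s requires s at every successor {s1, s2, s5, s6, s7, s8, s9}.
        s fails at s1, so \Box s is false at s0.
      At s0: \Diamond r requires r at some successor in {s1, s2, s5, s6, s7, s8, s9}.
        r holds at s2, so \Diamond r is true at s0.

Yes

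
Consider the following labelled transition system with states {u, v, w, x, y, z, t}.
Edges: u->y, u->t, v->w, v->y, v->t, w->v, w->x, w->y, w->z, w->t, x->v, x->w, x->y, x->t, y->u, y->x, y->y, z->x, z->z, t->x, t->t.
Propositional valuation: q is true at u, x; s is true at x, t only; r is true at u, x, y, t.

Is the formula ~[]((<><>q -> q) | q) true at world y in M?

Yes

Recall that []ψ holds at a world iff ψ holds at every accessible world, and <>ψ holds iff ψ holds at some accessible world.
At y: []((<><>q -> q) | q) is false, so ~[]((<><>q -> q) | q) is true.
  At y: []((<><>q -> q) | q) requires (<><>q -> q) | q at every successor {u, x, y}.
    (<><>q -> q) | q fails at y, so []((<><>q -> q) | q) is false at y.
      At y: <><>q -> q is false, q is false, so (<><>q -> q) | q is false.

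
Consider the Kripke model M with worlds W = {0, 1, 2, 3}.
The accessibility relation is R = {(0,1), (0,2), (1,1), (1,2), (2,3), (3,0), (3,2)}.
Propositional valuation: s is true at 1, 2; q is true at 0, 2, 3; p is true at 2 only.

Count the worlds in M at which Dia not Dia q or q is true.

3

Recall that Dia ψ holds at a world iff ψ holds at some accessible world.
Let φ = Dia not Dia q or q. Evaluate φ at each world:
  0 (successors {1, 2}): φ is true.
  1 (successors {1, 2}): φ is false.
  2 (successors {3}): φ is true.
  3 (successors {0, 2}): φ is true.
For instance, at 3:
  At 3: Dia not Dia q is false, q is true, so Dia not Dia q or q is true.
    At 3: Dia not Dia q requires not Dia q at some successor in {0, 2}.
      At 0: not Dia q is false.
      At 2: not Dia q is false.
    So Dia not Dia q is false at 3.
Satisfying worlds: {0, 2, 3}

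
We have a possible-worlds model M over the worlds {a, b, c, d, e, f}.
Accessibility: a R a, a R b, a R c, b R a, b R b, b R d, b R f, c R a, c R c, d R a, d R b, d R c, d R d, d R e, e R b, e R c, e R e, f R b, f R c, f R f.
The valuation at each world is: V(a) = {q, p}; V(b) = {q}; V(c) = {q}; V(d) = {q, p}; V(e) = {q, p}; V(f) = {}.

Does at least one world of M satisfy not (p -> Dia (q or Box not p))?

No

Recall that Box ψ holds at a world iff ψ holds at every accessible world, and Dia ψ holds iff ψ holds at some accessible world.
Let φ = not (p -> Dia (q or Box not p)). Evaluate φ at each world:
  a (successors {a, b, c}): φ is false.
  b (successors {a, b, d, f}): φ is false.
  c (successors {a, c}): φ is false.
  d (successors {a, b, c, d, e}): φ is false.
  e (successors {b, c, e}): φ is false.
  f (successors {b, c, f}): φ is false.
For instance, at f:
  At f: p -> Dia (q or Box not p) is true, so not (p -> Dia (q or Box not p)) is false.
    At f: p is false, Dia (q or Box not p) is true, so p -> Dia (q or Box not p) is true.
      At f: Dia (q or Box not p) requires q or Box not p at some successor in {b, c, f}.
        q or Box not p holds at b, so Dia (q or Box not p) is true at f.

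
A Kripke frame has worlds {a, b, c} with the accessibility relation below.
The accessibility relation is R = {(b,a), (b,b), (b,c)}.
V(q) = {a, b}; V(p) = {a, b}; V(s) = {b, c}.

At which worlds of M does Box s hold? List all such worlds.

a, c

Let φ = Box s. Evaluate φ at each world:
  a (successors ∅): φ is true.
  b (successors {a, b, c}): φ is false.
  c (successors ∅): φ is true.
For instance, at b:
  At b: Box s requires s at every successor {a, b, c}.
    s fails at a, so Box s is false at b.
Satisfying worlds: {a, c}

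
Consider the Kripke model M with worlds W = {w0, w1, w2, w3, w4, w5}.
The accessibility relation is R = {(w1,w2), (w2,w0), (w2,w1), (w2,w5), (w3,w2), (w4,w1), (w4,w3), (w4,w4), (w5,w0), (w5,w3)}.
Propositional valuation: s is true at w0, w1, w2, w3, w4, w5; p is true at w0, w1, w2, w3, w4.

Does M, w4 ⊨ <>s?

Yes

Recall that <>ψ holds at a world iff ψ holds at some accessible world.
At w4: <>s requires s at some successor in {w1, w3, w4}.
  s holds at w1, so <>s is true at w4.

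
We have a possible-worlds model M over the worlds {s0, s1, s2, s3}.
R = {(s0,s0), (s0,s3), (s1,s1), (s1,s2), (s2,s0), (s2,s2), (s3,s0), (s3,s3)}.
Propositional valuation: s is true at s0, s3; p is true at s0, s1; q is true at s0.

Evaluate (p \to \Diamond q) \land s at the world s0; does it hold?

At s0: p \to \Diamond q is true, s is true, so (p \to \Diamond q) \land s is true.
  At s0: p is true, \Diamond q is true, so p \to \Diamond q is true.
    At s0: \Diamond q requires q at some successor in {s0, s3}.
      q holds at s0, so \Diamond q is true at s0.

Yes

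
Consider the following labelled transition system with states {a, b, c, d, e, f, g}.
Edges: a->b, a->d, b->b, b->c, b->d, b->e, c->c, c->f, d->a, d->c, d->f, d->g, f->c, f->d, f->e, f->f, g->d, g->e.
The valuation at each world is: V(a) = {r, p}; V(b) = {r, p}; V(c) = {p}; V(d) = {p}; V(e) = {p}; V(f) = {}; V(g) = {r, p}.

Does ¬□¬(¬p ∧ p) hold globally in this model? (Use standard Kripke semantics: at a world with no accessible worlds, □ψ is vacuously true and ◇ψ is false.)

Let φ = ¬□¬(¬p ∧ p). Evaluate φ at each world:
  a (successors {b, d}): φ is false.
  b (successors {b, c, d, e}): φ is false.
  c (successors {c, f}): φ is false.
  d (successors {a, c, f, g}): φ is false.
  e (successors ∅): φ is false.
  f (successors {c, d, e, f}): φ is false.
  g (successors {d, e}): φ is false.
Detail at a (counterexample):
  At a: □¬(¬p ∧ p) is true, so ¬□¬(¬p ∧ p) is false.
    At a: □¬(¬p ∧ p) requires ¬(¬p ∧ p) at every successor {b, d}.
      At b: ¬(¬p ∧ p) is true.
      At d: ¬(¬p ∧ p) is true.
    So □¬(¬p ∧ p) is true at a.

No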